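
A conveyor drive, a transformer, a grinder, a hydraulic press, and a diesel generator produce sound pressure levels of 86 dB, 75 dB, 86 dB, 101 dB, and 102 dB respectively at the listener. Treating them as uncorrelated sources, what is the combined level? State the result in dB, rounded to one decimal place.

For uncorrelated sources the intensities add, so convert each level to linear form, sum, and take 10·log₁₀ of the total.
Σ 10^(L/10) = 10^(86/10) + 10^(75/10) + 10^(86/10) + 10^(101/10) + 10^(102/10) = 2.927e+10.
L_total = 10·log₁₀(2.927e+10) = 104.66 dB.

104.7 dB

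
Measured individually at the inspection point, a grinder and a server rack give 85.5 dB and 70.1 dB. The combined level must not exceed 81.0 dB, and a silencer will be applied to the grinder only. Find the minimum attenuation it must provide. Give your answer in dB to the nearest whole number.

5 dB

Fixed contribution from the other source: Σ 10^(L/10) = 10^(70.1/10) = 1.023e+07 (70.10 dB).
The limit corresponds to 10^(81.0/10) = 1.259e+08; subtracting the fixed part leaves 1.157e+08 for the grinder, i.e. 80.63 dB.
Required insertion loss = 85.5 − 80.63 = 4.87 dB.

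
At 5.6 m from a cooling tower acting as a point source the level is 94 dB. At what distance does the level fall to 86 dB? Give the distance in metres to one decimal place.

14.1 m

The 8.0 dB drop corresponds to a distance ratio of 10^(8.0/20) for a point source.
r₂ = 5.6·10^((94−86)/20) = 5.6·10^(8.0/20) = 14.07 m.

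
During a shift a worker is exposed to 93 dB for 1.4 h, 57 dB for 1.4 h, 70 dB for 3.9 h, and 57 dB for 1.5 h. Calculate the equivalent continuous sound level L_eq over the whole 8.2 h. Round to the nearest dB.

85 dB

Weight each interval's intensity by its duration and average over T = 8.2 h:
Σ tᵢ·10^(Lᵢ/10) = 1.4·10^(93/10) + 1.4·10^(57/10) + 3.9·10^(70/10) + 1.5·10^(57/10) = 2.834e+09.
L_eq = 10·log₁₀(2.834e+09/8.2) = 85.39 dB.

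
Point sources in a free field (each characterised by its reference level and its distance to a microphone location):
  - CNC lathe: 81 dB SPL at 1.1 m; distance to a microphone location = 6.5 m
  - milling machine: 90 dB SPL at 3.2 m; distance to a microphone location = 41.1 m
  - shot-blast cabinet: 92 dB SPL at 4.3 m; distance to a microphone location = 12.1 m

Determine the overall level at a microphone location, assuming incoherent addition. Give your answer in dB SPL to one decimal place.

Apply inverse-square spreading to bring every level to the receiver, then sum 10^(L/10).
CNC lathe: 81 − 20·log₁₀(6.5/1.1) = 81 − 15.43 = 65.57 dB SPL.
milling machine: 90 − 20·log₁₀(41.1/3.2) = 90 − 22.17 = 67.83 dB SPL.
shot-blast cabinet: 92 − 20·log₁₀(12.1/4.3) = 92 − 8.99 = 83.01 dB SPL.
Σ 10^(L/10) = 2.098e+08 → L_total = 10·log₁₀(2.098e+08) = 83.22 dB SPL.

83.2 dB SPL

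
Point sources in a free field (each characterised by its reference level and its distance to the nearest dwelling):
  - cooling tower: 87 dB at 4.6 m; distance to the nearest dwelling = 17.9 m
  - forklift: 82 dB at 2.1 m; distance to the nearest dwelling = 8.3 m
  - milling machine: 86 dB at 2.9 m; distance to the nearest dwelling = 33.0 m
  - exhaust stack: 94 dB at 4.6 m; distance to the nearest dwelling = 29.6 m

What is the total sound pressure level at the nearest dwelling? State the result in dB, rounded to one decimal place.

80.3 dB

First find each source's level at the receiver (point-source: −20·log₁₀(r/r_ref)), then combine on an intensity basis.
cooling tower: 87 − 20·log₁₀(17.9/4.6) = 87 − 11.80 = 75.20 dB.
forklift: 82 − 20·log₁₀(8.3/2.1) = 82 − 11.94 = 70.06 dB.
milling machine: 86 − 20·log₁₀(33.0/2.9) = 86 − 21.12 = 64.88 dB.
exhaust stack: 94 − 20·log₁₀(29.6/4.6) = 94 − 16.17 = 77.83 dB.
Σ 10^(L/10) = 1.070e+08 → L_total = 10·log₁₀(1.070e+08) = 80.29 dB.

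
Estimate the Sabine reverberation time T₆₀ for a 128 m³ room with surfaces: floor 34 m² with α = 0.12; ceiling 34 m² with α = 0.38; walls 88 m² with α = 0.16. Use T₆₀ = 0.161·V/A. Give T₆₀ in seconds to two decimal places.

Total absorption A = 34·0.12 + 34·0.38 + 88·0.16 = 31.08 m² sabins.
T₆₀ = 0.161 × 128 / 31.08 = 0.663 s.

0.66 s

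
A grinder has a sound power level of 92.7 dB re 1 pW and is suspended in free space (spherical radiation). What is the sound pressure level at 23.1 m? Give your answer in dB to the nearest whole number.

Free-field spherical radiation: L_p = L_w − 10·log₁₀(4π·r²), r = 23.1 m.
4π·r² = 6706 m², 10·log₁₀ of that is 38.264 dB.
L_p = 92.7 − 38.264 = 54.44 dB.

54 dB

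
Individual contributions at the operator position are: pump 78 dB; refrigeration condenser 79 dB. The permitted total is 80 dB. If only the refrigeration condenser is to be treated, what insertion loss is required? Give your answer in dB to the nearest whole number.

3 dB

The untreated sources together contribute 10^(78/10) = 6.310e+07, i.e. 78.00 dB.
To meet 80 dB overall, the treated refrigeration condenser may contribute at most 10^(80/10) − 6.310e+07 = 3.690e+07, i.e. 75.67 dB.
Required insertion loss = 79 − 75.67 = 3.33 dB.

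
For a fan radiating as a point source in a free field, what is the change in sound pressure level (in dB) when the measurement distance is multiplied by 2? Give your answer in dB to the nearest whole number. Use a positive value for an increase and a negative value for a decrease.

-6 dB

A point source loses 6 dB per doubling of distance; generally ΔL = −20·log₁₀(r₂/r₁).
ΔL = −20·log₁₀(2) = -6.02 dB.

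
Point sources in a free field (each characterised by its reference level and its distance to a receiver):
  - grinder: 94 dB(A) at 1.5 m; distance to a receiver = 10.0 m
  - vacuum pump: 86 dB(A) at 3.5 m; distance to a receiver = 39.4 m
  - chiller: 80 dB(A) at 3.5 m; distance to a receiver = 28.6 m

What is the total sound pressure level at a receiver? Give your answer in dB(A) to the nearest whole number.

78 dB(A)

First find each source's level at the receiver (point-source: −20·log₁₀(r/r_ref)), then combine on an intensity basis.
grinder: 94 − 20·log₁₀(10.0/1.5) = 94 − 16.48 = 77.52 dB(A).
vacuum pump: 86 − 20·log₁₀(39.4/3.5) = 86 − 21.03 = 64.97 dB(A).
chiller: 80 − 20·log₁₀(28.6/3.5) = 80 − 18.25 = 61.75 dB(A).
Σ 10^(L/10) = 6.116e+07 → L_total = 10·log₁₀(6.116e+07) = 77.86 dB(A).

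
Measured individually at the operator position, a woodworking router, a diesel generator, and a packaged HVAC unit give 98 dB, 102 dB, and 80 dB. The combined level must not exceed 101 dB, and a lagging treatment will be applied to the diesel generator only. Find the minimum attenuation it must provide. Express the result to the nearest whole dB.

Fixed contribution from the other sources: Σ 10^(L/10) = 10^(98/10) + 10^(80/10) = 6.410e+09 (98.07 dB).
To meet 101 dB overall, the treated diesel generator may contribute at most 10^(101/10) − 6.410e+09 = 6.180e+09, i.e. 97.91 dB.
So the diesel generator must be reduced from 102 to 97.91 dB: IL = 4.09 dB.

4 dB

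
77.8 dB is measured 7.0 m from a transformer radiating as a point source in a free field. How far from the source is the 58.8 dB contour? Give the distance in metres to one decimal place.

The 19.0 dB drop corresponds to a distance ratio of 10^(19.0/20) for a point source.
r₂ = 7.0·10^((77.8−58.8)/20) = 7.0·10^(19.0/20) = 62.39 m.

62.4 m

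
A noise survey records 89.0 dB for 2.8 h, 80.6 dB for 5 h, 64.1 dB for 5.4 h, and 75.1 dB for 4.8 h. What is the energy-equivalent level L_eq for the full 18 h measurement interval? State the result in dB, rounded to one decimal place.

L_eq = 10·log₁₀[(1/T)·Σ tᵢ·10^(Lᵢ/10)] with T = 18 h.
Σ tᵢ·10^(Lᵢ/10) = 2.8·10^(89.0/10) + 5·10^(80.6/10) + 5.4·10^(64.1/10) + 4.8·10^(75.1/10) = 2.967e+09.
L_eq = 10·log₁₀(2.967e+09/18) = 82.17 dB.

82.2 dB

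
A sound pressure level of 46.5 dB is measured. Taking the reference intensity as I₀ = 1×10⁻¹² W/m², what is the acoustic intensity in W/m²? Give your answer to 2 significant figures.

L = 10·log₁₀(I/I₀) ⇒ I = I₀·10^(L/10) = 10⁻¹² × 10^4.65.

4.5e-08 W/m²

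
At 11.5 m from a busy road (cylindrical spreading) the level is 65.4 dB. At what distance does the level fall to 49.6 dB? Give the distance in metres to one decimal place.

Line-source spreading drops the level by 10·log₁₀(r₂/r₁); inverting, r₂/r₁ = 10^(ΔL/10).
r₂ = 11.5·10^((65.4−49.6)/10) = 11.5·10^(15.8/10) = 437.22 m.

437.2 m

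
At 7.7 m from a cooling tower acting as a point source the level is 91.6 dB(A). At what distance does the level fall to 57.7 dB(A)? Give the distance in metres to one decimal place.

381.5 m

The 33.9 dB drop corresponds to a distance ratio of 10^(33.9/20) for a point source.
r₂ = 7.7·10^((91.6−57.7)/20) = 7.7·10^(33.9/20) = 381.50 m.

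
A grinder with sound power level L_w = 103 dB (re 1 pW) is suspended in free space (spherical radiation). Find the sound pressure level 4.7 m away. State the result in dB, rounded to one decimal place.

78.6 dB

The power spreads over a sphere of area 4π·r², so L_p = L_w − 10·log₁₀(4π·r²).
4π·r² = 277.6 m², 10·log₁₀ of that is 24.434 dB.
L_p = 103 − 24.434 = 78.57 dB.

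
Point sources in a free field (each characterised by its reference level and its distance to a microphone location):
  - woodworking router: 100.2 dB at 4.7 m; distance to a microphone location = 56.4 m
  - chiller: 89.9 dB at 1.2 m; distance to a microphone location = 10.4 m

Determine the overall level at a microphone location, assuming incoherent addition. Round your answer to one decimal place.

79.3 dB

Propagate each source to the receiver with L = L_ref − 20·log₁₀(r/r_ref), then add intensities.
woodworking router: 100.2 − 20·log₁₀(56.4/4.7) = 100.2 − 21.58 = 78.62 dB.
chiller: 89.9 − 20·log₁₀(10.4/1.2) = 89.9 − 18.76 = 71.14 dB.
Σ 10^(L/10) = 8.573e+07 → L_total = 10·log₁₀(8.573e+07) = 79.33 dB.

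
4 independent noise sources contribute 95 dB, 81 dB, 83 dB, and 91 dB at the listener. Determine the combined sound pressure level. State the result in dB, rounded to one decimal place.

For uncorrelated sources the intensities add, so convert each level to linear form, sum, and take 10·log₁₀ of the total.
Σ 10^(L/10) = 10^(95/10) + 10^(81/10) + 10^(83/10) + 10^(91/10) = 4.747e+09.
L_total = 10·log₁₀(4.747e+09) = 96.76 dB.

96.8 dB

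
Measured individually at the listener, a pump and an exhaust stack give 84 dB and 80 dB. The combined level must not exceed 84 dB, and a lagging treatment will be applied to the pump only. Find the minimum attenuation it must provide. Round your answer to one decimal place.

Everything except the pump sums to 10^(80/10) = 1.000e+08 in linear terms, 80.00 dB.
The limit corresponds to 10^(84/10) = 2.512e+08; subtracting the fixed part leaves 1.512e+08 for the pump, i.e. 81.80 dB.
So the pump must be reduced from 84 to 81.80 dB: IL = 2.20 dB.

2.2 dB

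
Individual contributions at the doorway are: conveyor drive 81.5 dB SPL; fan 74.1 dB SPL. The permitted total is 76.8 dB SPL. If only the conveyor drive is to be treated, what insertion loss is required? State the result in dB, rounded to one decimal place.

Fixed contribution from the other source: Σ 10^(L/10) = 10^(74.1/10) = 2.570e+07 (74.10 dB SPL).
The limit corresponds to 10^(76.8/10) = 4.786e+07; subtracting the fixed part leaves 2.216e+07 for the conveyor drive, i.e. 73.46 dB SPL.
So the conveyor drive must be reduced from 81.5 to 73.46 dB SPL: IL = 8.04 dB.

8.0 dB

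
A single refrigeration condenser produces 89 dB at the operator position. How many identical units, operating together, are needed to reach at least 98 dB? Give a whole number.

8

The shortfall is 98 − 89 = 9.0 dB, and N units add 10·log₁₀ N, so need 10·log₁₀ N ≥ 9.0.
N ≥ 10^(9.0/10) = 7.943, so N = 8.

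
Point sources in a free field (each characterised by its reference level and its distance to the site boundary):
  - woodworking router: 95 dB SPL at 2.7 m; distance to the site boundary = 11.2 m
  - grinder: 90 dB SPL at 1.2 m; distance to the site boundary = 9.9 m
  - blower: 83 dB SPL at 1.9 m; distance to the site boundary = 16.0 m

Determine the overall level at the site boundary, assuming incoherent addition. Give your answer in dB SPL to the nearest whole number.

83 dB SPL

Apply inverse-square spreading to bring every level to the receiver, then sum 10^(L/10).
woodworking router: 95 − 20·log₁₀(11.2/2.7) = 95 − 12.36 = 82.64 dB SPL.
grinder: 90 − 20·log₁₀(9.9/1.2) = 90 − 18.33 = 71.67 dB SPL.
blower: 83 − 20·log₁₀(16.0/1.9) = 83 − 18.51 = 64.49 dB SPL.
Σ 10^(L/10) = 2.013e+08 → L_total = 10·log₁₀(2.013e+08) = 83.04 dB SPL.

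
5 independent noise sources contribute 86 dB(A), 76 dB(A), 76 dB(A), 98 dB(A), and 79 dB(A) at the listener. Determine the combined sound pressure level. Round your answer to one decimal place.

For uncorrelated sources the intensities add, so convert each level to linear form, sum, and take 10·log₁₀ of the total.
Σ 10^(L/10) = 10^(86/10) + 10^(76/10) + 10^(76/10) + 10^(98/10) + 10^(79/10) = 6.867e+09.
L_total = 10·log₁₀(6.867e+09) = 98.37 dB(A).

98.4 dB(A)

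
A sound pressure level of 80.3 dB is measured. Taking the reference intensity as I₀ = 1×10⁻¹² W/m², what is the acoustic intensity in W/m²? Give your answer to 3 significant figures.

0.000107 W/m²

I/I₀ = 10^(80.3/10) = 1.072e+08, so I = 1.072e+08 × 10⁻¹² W/m².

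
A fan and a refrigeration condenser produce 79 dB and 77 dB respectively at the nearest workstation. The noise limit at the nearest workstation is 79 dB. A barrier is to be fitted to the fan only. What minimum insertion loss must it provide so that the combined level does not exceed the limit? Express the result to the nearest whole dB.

Fixed contribution from the other source: Σ 10^(L/10) = 10^(77/10) = 5.012e+07 (77.00 dB).
The limit corresponds to 10^(79/10) = 7.943e+07; subtracting the fixed part leaves 2.931e+07 for the fan, i.e. 74.67 dB.
Required insertion loss = 79 − 74.67 = 4.33 dB.

4 dB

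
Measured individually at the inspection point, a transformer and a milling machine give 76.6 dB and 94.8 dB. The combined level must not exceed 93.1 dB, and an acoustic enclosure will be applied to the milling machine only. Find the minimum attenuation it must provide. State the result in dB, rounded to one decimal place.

Everything except the milling machine sums to 10^(76.6/10) = 4.571e+07 in linear terms, 76.60 dB.
To meet 93.1 dB overall, the treated milling machine may contribute at most 10^(93.1/10) − 4.571e+07 = 1.996e+09, i.e. 93.00 dB.
So the milling machine must be reduced from 94.8 to 93.00 dB: IL = 1.80 dB.

1.8 dB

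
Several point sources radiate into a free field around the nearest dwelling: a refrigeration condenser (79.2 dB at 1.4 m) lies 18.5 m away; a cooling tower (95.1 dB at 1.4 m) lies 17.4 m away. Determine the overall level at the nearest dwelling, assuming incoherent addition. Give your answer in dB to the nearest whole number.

73 dB

Propagate each source to the receiver with L = L_ref − 20·log₁₀(r/r_ref), then add intensities.
refrigeration condenser: 79.2 − 20·log₁₀(18.5/1.4) = 79.2 − 22.42 = 56.78 dB.
cooling tower: 95.1 − 20·log₁₀(17.4/1.4) = 95.1 − 21.89 = 73.21 dB.
Σ 10^(L/10) = 2.143e+07 → L_total = 10·log₁₀(2.143e+07) = 73.31 dB.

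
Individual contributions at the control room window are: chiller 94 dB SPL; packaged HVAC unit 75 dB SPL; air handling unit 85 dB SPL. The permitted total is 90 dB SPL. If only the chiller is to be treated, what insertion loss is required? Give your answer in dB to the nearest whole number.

The untreated sources together contribute 10^(75/10) + 10^(85/10) = 3.479e+08, i.e. 85.41 dB SPL.
The limit corresponds to 10^(90/10) = 1.000e+09; subtracting the fixed part leaves 6.521e+08 for the chiller, i.e. 88.14 dB SPL.
Required insertion loss = 94 − 88.14 = 5.86 dB.

6 dB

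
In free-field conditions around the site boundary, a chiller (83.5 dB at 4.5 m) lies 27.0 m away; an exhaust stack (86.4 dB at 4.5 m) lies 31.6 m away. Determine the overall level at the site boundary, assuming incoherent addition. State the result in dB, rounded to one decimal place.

71.8 dB

Propagate each source to the receiver with L = L_ref − 20·log₁₀(r/r_ref), then add intensities.
chiller: 83.5 − 20·log₁₀(27.0/4.5) = 83.5 − 15.56 = 67.94 dB.
exhaust stack: 86.4 − 20·log₁₀(31.6/4.5) = 86.4 − 16.93 = 69.47 dB.
Σ 10^(L/10) = 1.507e+07 → L_total = 10·log₁₀(1.507e+07) = 71.78 dB.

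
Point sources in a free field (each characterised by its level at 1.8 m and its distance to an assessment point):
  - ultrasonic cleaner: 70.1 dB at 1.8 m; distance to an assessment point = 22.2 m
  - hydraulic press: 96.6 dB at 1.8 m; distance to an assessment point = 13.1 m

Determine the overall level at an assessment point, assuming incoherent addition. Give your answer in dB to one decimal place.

First find each source's level at the receiver (point-source: −20·log₁₀(r/r_ref)), then combine on an intensity basis.
ultrasonic cleaner: 70.1 − 20·log₁₀(22.2/1.8) = 70.1 − 21.82 = 48.28 dB.
hydraulic press: 96.6 − 20·log₁₀(13.1/1.8) = 96.6 − 17.24 = 79.36 dB.
Σ 10^(L/10) = 8.637e+07 → L_total = 10·log₁₀(8.637e+07) = 79.36 dB.

79.4 dB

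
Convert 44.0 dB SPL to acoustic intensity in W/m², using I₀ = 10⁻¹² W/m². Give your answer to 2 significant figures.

I = I₀·10^(L/10) = 10⁻¹² × 10^(44.0/10) = 10^(-7.600).

2.5e-08 W/m²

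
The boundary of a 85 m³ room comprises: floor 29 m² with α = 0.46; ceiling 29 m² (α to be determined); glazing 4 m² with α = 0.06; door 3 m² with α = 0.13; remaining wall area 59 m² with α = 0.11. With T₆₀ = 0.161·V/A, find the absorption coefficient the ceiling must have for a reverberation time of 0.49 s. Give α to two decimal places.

From T₆₀ = 0.161·V/A, the target T₆₀ = 0.49 s needs A = 0.161·85/0.49 = 27.93 m².
Absorption from the other surfaces = 29·0.46 + 4·0.06 + 3·0.13 + 59·0.11 = 20.46 m², so the ceiling must supply 7.47 m² over 29 m².
α = 7.47/29 = 0.258.

0.26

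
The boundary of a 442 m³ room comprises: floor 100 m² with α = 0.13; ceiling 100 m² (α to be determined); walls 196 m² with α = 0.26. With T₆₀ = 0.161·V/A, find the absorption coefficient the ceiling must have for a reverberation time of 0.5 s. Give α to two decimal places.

0.78

Required total absorption A = 0.161·442/0.5 = 142.32 m².
Absorption from the other surfaces = 100·0.13 + 196·0.26 = 63.96 m², so the ceiling must supply 78.36 m² over 100 m².
α = 78.36/100 = 0.784.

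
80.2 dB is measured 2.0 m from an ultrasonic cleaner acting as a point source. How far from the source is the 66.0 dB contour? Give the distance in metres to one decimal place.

10.3 m

For a point source L₁ − L₂ = 20·log₁₀(r₂/r₁), so r₂ = r₁·10^((L₁−L₂)/20).
r₂ = 2.0·10^((80.2−66.0)/20) = 2.0·10^(14.2/20) = 10.26 m.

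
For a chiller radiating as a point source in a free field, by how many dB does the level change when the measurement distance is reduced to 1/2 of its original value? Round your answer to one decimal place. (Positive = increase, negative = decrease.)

+6.0 dB

A point source loses 6 dB per doubling of distance; generally ΔL = −20·log₁₀(r₂/r₁).
ΔL = −20·log₁₀(0.5) = +6.02 dB.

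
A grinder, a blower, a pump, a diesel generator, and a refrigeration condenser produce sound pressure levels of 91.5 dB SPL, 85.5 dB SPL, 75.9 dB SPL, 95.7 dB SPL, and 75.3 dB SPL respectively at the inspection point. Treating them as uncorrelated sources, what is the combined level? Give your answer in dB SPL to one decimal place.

For uncorrelated sources the intensities add, so convert each level to linear form, sum, and take 10·log₁₀ of the total.
Σ 10^(L/10) = 10^(91.5/10) + 10^(85.5/10) + 10^(75.9/10) + 10^(95.7/10) + 10^(75.3/10) = 5.555e+09.
L_total = 10·log₁₀(5.555e+09) = 97.45 dB SPL.

97.4 dB SPL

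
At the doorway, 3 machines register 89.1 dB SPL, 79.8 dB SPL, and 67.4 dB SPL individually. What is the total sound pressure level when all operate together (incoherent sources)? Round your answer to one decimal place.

Incoherent sources combine by intensity addition: L_total = 10·log₁₀(Σ 10^(L_i/10)).
Σ 10^(L/10) = 10^(89.1/10) + 10^(79.8/10) + 10^(67.4/10) = 9.138e+08.
L_total = 10·log₁₀(9.138e+08) = 89.61 dB SPL.

89.6 dB SPL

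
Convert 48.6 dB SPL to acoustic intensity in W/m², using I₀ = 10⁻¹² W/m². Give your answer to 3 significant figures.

I/I₀ = 10^(48.6/10) = 7.244e+04, so I = 7.244e+04 × 10⁻¹² W/m².

7.24e-08 W/m²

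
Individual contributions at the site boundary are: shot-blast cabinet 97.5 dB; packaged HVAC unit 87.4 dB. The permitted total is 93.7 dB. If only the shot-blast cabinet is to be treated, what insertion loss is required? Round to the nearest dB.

The untreated sources together contribute 10^(87.4/10) = 5.495e+08, i.e. 87.40 dB.
To meet 93.7 dB overall, the treated shot-blast cabinet may contribute at most 10^(93.7/10) − 5.495e+08 = 1.795e+09, i.e. 92.54 dB.
So the shot-blast cabinet must be reduced from 97.5 to 92.54 dB: IL = 4.96 dB.

5 dB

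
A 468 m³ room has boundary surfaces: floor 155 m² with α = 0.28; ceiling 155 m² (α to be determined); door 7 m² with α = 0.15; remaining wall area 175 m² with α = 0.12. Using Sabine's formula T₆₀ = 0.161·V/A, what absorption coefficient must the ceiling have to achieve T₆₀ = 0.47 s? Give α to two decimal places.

0.61

Required total absorption A = 0.161·468/0.47 = 160.31 m².
Absorption from the other surfaces = 155·0.28 + 7·0.15 + 175·0.12 = 65.45 m², so the ceiling must supply 94.86 m² over 155 m².
α = 94.86/155 = 0.612.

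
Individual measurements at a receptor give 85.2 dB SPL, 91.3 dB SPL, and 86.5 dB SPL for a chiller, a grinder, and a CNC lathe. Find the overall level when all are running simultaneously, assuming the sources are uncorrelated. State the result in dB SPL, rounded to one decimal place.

Incoherent sources combine by intensity addition: L_total = 10·log₁₀(Σ 10^(L_i/10)).
Σ 10^(L/10) = 10^(85.2/10) + 10^(91.3/10) + 10^(86.5/10) = 2.127e+09.
L_total = 10·log₁₀(2.127e+09) = 93.28 dB SPL.

93.3 dB SPL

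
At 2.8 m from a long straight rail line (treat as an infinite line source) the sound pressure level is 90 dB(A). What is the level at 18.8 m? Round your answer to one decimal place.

81.7 dB(A)

For a line source, L₂ = L₁ − 10·log₁₀(r₂/r₁).
L₂ = 90 − 10·log₁₀(18.8/2.8) = 90 − 8.270 = 81.73 dB(A).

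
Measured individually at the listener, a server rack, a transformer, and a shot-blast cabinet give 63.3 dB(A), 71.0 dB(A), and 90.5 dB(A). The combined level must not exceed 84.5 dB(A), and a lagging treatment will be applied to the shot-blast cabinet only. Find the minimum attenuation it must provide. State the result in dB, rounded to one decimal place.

6.2 dB

Fixed contribution from the other sources: Σ 10^(L/10) = 10^(63.3/10) + 10^(71.0/10) = 1.473e+07 (71.68 dB(A)).
The limit corresponds to 10^(84.5/10) = 2.818e+08; subtracting the fixed part leaves 2.671e+08 for the shot-blast cabinet, i.e. 84.27 dB(A).
Required insertion loss = 90.5 − 84.27 = 6.23 dB.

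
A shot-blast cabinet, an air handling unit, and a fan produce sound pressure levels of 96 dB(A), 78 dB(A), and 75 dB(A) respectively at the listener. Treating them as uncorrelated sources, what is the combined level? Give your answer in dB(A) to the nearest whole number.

96 dB(A)

Incoherent sources combine by intensity addition: L_total = 10·log₁₀(Σ 10^(L_i/10)).
Σ 10^(L/10) = 10^(96/10) + 10^(78/10) + 10^(75/10) = 4.076e+09.
L_total = 10·log₁₀(4.076e+09) = 96.10 dB(A).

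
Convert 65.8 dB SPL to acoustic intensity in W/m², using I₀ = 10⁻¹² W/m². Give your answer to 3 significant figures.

I/I₀ = 10^(65.8/10) = 3.802e+06, so I = 3.802e+06 × 10⁻¹² W/m².

3.80e-06 W/m²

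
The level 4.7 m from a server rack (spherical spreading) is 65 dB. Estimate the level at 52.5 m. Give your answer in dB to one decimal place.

44.0 dB

Spherical spreading from a point source gives a 20·log₁₀(r₂/r₁) drop.
L₂ = 65 − 20·log₁₀(52.5/4.7) = 65 − 20.961 = 44.04 dB.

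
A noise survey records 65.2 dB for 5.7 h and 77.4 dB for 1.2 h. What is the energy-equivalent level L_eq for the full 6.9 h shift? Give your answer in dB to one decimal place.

L_eq = 10·log₁₀[(1/T)·Σ tᵢ·10^(Lᵢ/10)] with T = 6.9 h.
Σ tᵢ·10^(Lᵢ/10) = 5.7·10^(65.2/10) + 1.2·10^(77.4/10) = 8.482e+07.
L_eq = 10·log₁₀(8.482e+07/6.9) = 70.90 dB.

70.9 dB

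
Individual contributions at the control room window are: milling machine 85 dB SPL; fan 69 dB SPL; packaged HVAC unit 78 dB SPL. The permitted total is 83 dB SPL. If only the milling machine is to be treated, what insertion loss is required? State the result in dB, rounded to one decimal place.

Fixed contribution from the other sources: Σ 10^(L/10) = 10^(69/10) + 10^(78/10) = 7.104e+07 (78.51 dB SPL).
To meet 83 dB SPL overall, the treated milling machine may contribute at most 10^(83/10) − 7.104e+07 = 1.285e+08, i.e. 81.09 dB SPL.
So the milling machine must be reduced from 85 to 81.09 dB SPL: IL = 3.91 dB.

3.9 dB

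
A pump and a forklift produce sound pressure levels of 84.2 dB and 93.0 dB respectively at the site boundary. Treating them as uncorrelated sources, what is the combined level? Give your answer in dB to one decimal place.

Incoherent sources combine by intensity addition: L_total = 10·log₁₀(Σ 10^(L_i/10)).
Σ 10^(L/10) = 10^(84.2/10) + 10^(93.0/10) = 2.258e+09.
L_total = 10·log₁₀(2.258e+09) = 93.54 dB.

93.5 dB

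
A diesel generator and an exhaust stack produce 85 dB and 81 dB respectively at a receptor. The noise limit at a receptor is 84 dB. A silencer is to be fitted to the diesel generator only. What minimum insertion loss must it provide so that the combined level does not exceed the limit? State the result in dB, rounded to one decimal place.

Fixed contribution from the other source: Σ 10^(L/10) = 10^(81/10) = 1.259e+08 (81.00 dB).
To meet 84 dB overall, the treated diesel generator may contribute at most 10^(84/10) − 1.259e+08 = 1.253e+08, i.e. 80.98 dB.
Required insertion loss = 85 − 80.98 = 4.02 dB.

4.0 dB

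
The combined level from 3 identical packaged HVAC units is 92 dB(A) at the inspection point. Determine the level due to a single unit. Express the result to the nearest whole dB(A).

Dividing the total intensity by 3 lowers the level by 10·log₁₀ 3 = 4.771 dB: L₁ = 92 − 4.771.

87 dB(A)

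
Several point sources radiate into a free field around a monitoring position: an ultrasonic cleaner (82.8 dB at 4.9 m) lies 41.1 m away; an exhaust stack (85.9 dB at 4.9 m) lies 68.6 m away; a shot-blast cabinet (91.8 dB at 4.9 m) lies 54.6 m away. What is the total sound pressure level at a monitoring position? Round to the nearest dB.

72 dB

First find each source's level at the receiver (point-source: −20·log₁₀(r/r_ref)), then combine on an intensity basis.
ultrasonic cleaner: 82.8 − 20·log₁₀(41.1/4.9) = 82.8 − 18.47 = 64.33 dB.
exhaust stack: 85.9 − 20·log₁₀(68.6/4.9) = 85.9 − 22.92 = 62.98 dB.
shot-blast cabinet: 91.8 − 20·log₁₀(54.6/4.9) = 91.8 − 20.94 = 70.86 dB.
Σ 10^(L/10) = 1.688e+07 → L_total = 10·log₁₀(1.688e+07) = 72.27 dB.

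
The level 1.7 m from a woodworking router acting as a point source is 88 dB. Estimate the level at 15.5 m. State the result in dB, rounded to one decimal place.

68.8 dB

Spherical spreading from a point source gives a 20·log₁₀(r₂/r₁) drop.
L₂ = 88 − 20·log₁₀(15.5/1.7) = 88 − 19.198 = 68.80 dB.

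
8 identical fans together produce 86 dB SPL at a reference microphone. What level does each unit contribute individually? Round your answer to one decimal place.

Dividing the total intensity by 8 lowers the level by 10·log₁₀ 8 = 9.031 dB: L₁ = 86 − 9.031.

77.0 dB SPL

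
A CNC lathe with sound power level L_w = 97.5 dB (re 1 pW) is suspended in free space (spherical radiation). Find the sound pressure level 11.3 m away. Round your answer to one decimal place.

65.4 dB

L_p = L_w − 10·log₁₀(4π·r²) with r = 11.3 m.
4π·r² = 1605 m², 10·log₁₀ of that is 32.054 dB.
L_p = 97.5 − 32.054 = 65.45 dB.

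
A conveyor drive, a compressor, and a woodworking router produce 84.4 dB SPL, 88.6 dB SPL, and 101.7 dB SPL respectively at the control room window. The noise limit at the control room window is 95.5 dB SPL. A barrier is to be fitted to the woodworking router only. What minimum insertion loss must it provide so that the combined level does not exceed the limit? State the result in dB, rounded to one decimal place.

The untreated sources together contribute 10^(84.4/10) + 10^(88.6/10) = 9.999e+08, i.e. 90.00 dB SPL.
The limit corresponds to 10^(95.5/10) = 3.548e+09; subtracting the fixed part leaves 2.548e+09 for the woodworking router, i.e. 94.06 dB SPL.
Required insertion loss = 101.7 − 94.06 = 7.64 dB.

7.6 dB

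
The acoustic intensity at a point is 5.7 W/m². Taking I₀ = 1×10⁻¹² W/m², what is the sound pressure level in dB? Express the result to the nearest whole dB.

128 dB

L = 10·log₁₀(I/I₀) = 10·log₁₀(5.7/10⁻¹²) = 10·log₁₀(5.7×10^12).
L = 10·(0.7559 + 12) = 127.56 dB.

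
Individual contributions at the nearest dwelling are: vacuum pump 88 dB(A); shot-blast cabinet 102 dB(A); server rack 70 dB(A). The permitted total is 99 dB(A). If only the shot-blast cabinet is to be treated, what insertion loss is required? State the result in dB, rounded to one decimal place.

3.4 dB

Fixed contribution from the other sources: Σ 10^(L/10) = 10^(88/10) + 10^(70/10) = 6.410e+08 (88.07 dB(A)).
To meet 99 dB(A) overall, the treated shot-blast cabinet may contribute at most 10^(99/10) − 6.410e+08 = 7.302e+09, i.e. 98.63 dB(A).
Required insertion loss = 102 − 98.63 = 3.37 dB.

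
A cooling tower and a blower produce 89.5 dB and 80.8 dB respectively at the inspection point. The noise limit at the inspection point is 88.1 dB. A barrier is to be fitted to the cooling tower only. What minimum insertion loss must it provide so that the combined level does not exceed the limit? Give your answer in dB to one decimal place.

2.3 dB

The untreated sources together contribute 10^(80.8/10) = 1.202e+08, i.e. 80.80 dB.
The limit corresponds to 10^(88.1/10) = 6.457e+08; subtracting the fixed part leaves 5.254e+08 for the cooling tower, i.e. 87.21 dB.
Required insertion loss = 89.5 − 87.21 = 2.29 dB.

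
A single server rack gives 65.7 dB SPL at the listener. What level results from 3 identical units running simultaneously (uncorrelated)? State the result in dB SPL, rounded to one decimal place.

L_total = L₁ + 10·log₁₀ N for N identical incoherent sources.
L_total = 65.7 + 10·log₁₀(3) = 65.7 + 4.771 = 70.47 dB SPL.

70.5 dB SPL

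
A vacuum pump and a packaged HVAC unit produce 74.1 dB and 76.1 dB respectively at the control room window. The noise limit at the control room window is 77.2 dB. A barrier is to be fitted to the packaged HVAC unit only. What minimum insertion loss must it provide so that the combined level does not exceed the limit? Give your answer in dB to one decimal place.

1.8 dB

The untreated sources together contribute 10^(74.1/10) = 2.570e+07, i.e. 74.10 dB.
To meet 77.2 dB overall, the treated packaged HVAC unit may contribute at most 10^(77.2/10) − 2.570e+07 = 2.678e+07, i.e. 74.28 dB.
So the packaged HVAC unit must be reduced from 76.1 to 74.28 dB: IL = 1.82 dB.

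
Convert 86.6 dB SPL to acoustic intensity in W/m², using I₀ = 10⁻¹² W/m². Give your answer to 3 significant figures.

L = 10·log₁₀(I/I₀) ⇒ I = I₀·10^(L/10) = 10⁻¹² × 10^8.66.

0.000457 W/m²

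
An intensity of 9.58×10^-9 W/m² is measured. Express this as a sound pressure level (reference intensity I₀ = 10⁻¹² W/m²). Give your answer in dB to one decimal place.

Dividing by I₀ shifts the exponent by 12: I/I₀ = 9.58×10^3.
L = 10·(0.9814 + 3) = 39.81 dB.

39.8 dB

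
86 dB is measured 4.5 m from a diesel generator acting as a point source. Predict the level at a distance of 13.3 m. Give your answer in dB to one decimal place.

76.6 dB

Spherical spreading from a point source gives a 20·log₁₀(r₂/r₁) drop.
L₂ = 86 − 20·log₁₀(13.3/4.5) = 86 − 9.413 = 76.59 dB.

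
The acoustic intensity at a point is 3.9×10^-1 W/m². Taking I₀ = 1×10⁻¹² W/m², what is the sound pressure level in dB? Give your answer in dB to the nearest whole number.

I/I₀ = 3.9×10^-1/10⁻¹² = 3.9×10^11, and L = 10·log₁₀(I/I₀).
L = 10·(0.5911 + 11) = 115.91 dB.

116 dB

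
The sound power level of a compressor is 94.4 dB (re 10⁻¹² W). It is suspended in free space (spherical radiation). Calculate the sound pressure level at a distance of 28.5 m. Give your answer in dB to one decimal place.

54.3 dB

Free-field spherical radiation: L_p = L_w − 10·log₁₀(4π·r²), r = 28.5 m.
4π·r² = 1.021e+04 m², 10·log₁₀ of that is 40.089 dB.
L_p = 94.4 − 40.089 = 54.31 dB.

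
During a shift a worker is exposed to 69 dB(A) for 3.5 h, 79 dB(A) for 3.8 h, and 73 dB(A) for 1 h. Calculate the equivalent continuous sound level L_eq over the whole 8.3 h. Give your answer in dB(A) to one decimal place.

L_eq = 10·log₁₀[(1/T)·Σ tᵢ·10^(Lᵢ/10)] with T = 8.3 h.
Σ tᵢ·10^(Lᵢ/10) = 3.5·10^(69/10) + 3.8·10^(79/10) + 1·10^(73/10) = 3.496e+08.
L_eq = 10·log₁₀(3.496e+08/8.3) = 76.24 dB(A).

76.2 dB(A)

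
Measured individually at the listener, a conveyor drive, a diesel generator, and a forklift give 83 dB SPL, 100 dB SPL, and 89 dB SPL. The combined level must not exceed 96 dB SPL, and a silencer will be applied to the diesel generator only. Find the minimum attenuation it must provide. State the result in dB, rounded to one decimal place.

5.2 dB

The untreated sources together contribute 10^(83/10) + 10^(89/10) = 9.939e+08, i.e. 89.97 dB SPL.
The limit corresponds to 10^(96/10) = 3.981e+09; subtracting the fixed part leaves 2.987e+09 for the diesel generator, i.e. 94.75 dB SPL.
So the diesel generator must be reduced from 100 to 94.75 dB SPL: IL = 5.25 dB.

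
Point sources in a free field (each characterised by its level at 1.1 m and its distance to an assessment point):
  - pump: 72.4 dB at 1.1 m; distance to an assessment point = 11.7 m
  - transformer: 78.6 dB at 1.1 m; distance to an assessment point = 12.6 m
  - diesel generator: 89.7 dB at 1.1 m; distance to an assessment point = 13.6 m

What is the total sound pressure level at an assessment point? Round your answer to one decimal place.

Propagate each source to the receiver with L = L_ref − 20·log₁₀(r/r_ref), then add intensities.
pump: 72.4 − 20·log₁₀(11.7/1.1) = 72.4 − 20.54 = 51.86 dB.
transformer: 78.6 − 20·log₁₀(12.6/1.1) = 78.6 − 21.18 = 57.42 dB.
diesel generator: 89.7 − 20·log₁₀(13.6/1.1) = 89.7 − 21.84 = 67.86 dB.
Σ 10^(L/10) = 6.811e+06 → L_total = 10·log₁₀(6.811e+06) = 68.33 dB.

68.3 dB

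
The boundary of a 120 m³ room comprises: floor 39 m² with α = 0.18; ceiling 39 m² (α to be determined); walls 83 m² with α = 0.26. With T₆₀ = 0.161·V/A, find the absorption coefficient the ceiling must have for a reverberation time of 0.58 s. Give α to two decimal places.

A = 0.161·V/T₆₀ = 0.161·120/0.58 = 33.31 m² sabins.
Absorption from the other surfaces = 39·0.18 + 83·0.26 = 28.60 m², so the ceiling must supply 4.71 m² over 39 m².
α = 4.71/39 = 0.121.

0.12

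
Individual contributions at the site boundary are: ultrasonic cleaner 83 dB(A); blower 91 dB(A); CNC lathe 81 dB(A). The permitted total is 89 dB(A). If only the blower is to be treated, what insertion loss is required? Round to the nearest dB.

4 dB

Everything except the blower sums to 10^(83/10) + 10^(81/10) = 3.254e+08 in linear terms, 85.12 dB(A).
To meet 89 dB(A) overall, the treated blower may contribute at most 10^(89/10) − 3.254e+08 = 4.689e+08, i.e. 86.71 dB(A).
Required insertion loss = 91 − 86.71 = 4.29 dB.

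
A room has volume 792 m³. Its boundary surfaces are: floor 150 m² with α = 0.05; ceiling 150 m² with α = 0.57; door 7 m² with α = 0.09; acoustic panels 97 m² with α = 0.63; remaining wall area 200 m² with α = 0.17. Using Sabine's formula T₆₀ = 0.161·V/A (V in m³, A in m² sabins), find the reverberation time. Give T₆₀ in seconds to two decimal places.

Total absorption A = 150·0.05 + 150·0.57 + 7·0.09 + 97·0.63 + 200·0.17 = 188.74 m² sabins.
T₆₀ = 0.161·V/A = 0.161·792/188.74 = 0.676 s.

0.68 s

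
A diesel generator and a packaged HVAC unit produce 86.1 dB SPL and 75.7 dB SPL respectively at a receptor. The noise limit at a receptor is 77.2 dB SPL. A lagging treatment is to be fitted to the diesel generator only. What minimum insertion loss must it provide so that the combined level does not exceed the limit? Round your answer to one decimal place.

14.2 dB

Everything except the diesel generator sums to 10^(75.7/10) = 3.715e+07 in linear terms, 75.70 dB SPL.
The limit corresponds to 10^(77.2/10) = 5.248e+07; subtracting the fixed part leaves 1.533e+07 for the diesel generator, i.e. 71.85 dB SPL.
Required insertion loss = 86.1 − 71.85 = 14.25 dB.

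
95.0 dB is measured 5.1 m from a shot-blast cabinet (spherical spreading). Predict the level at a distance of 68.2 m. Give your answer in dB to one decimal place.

Spherical spreading from a point source gives a 20·log₁₀(r₂/r₁) drop.
L₂ = 95.0 − 20·log₁₀(68.2/5.1) = 95.0 − 22.524 = 72.48 dB.

72.5 dB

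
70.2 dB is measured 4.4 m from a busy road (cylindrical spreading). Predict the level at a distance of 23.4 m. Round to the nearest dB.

63 dB

Line-source attenuation: ΔL = 10·log₁₀(r₂/r₁) = 10·log₁₀(23.4/4.4) = 7.258 dB.
L₂ = 70.2 − 10·log₁₀(23.4/4.4) = 70.2 − 7.258 = 62.94 dB.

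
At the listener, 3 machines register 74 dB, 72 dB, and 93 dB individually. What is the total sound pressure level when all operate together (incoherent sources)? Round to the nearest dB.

93 dB

Incoherent sources combine by intensity addition: L_total = 10·log₁₀(Σ 10^(L_i/10)).
Σ 10^(L/10) = 10^(74/10) + 10^(72/10) + 10^(93/10) = 2.036e+09.
L_total = 10·log₁₀(2.036e+09) = 93.09 dB.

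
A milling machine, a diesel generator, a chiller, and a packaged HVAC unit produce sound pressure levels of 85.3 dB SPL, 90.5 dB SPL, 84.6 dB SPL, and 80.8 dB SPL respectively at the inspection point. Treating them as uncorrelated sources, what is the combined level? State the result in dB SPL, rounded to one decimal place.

Incoherent sources combine by intensity addition: L_total = 10·log₁₀(Σ 10^(L_i/10)).
Σ 10^(L/10) = 10^(85.3/10) + 10^(90.5/10) + 10^(84.6/10) + 10^(80.8/10) = 1.869e+09.
L_total = 10·log₁₀(1.869e+09) = 92.72 dB SPL.

92.7 dB SPL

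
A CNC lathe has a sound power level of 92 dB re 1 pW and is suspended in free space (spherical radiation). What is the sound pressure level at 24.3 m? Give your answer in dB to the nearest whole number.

Free-field spherical radiation: L_p = L_w − 10·log₁₀(4π·r²), r = 24.3 m.
4π·r² = 7420 m², 10·log₁₀ of that is 38.704 dB.
L_p = 92 − 38.704 = 53.30 dB.

53 dB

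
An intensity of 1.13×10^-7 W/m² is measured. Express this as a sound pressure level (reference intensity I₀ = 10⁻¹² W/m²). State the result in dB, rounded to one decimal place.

50.5 dB

I/I₀ = 1.13×10^-7/10⁻¹² = 1.13×10^5, and L = 10·log₁₀(I/I₀).
L = 10·(0.0531 + 5) = 50.53 dB.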